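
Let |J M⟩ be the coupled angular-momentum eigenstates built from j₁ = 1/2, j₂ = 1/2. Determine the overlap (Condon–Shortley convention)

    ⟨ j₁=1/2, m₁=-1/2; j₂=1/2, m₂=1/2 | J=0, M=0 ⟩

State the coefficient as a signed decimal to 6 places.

triangle: 1!*0!*0!/2! = 1/2
(j±m)!: 0!*1!*1!*0!*0!*0! = 1
prefactor² = (2J+1)*Δ*N² = 1/2
  k=1: −1/(1!*0!*0!*0!*0!*0!) = -1
Σ = -1  ⇒  CG² = 1/2*(-1)² = 1/2
CG = −√(1/2) = -0.707107

-0.707107  (= −√(1/2))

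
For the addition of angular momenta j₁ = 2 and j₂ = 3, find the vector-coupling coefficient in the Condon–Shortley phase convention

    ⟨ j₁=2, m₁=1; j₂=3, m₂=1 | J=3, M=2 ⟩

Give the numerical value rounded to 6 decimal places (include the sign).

j₁+j₂−J=2  J+j₁−j₂=2  J−j₁+j₂=4  j₁+j₂+J+1=9
(j₁±m₁, j₂±m₂, J±M) = (3,1,4,2,5,1)
P² = 64
sum k=0..1:
  [0] +1/48 = 1/48
  [1] −1/12 = -1/12
S = -1/16
C² = P²·S² = 1/4 ; C = -0.500000

−√(1/4) ≈ -0.500000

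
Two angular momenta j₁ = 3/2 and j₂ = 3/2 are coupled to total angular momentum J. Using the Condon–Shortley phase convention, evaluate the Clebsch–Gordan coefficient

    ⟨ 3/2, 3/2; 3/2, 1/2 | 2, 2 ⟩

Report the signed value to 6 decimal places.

√[5·1!2!2!/6! · 3!0!2!1!4!0!] = √(8)
  +(−1)^0/∏(0,1,0,2,2,0)! = 1/4  (running 1/4)
⟨..|..⟩ = √(8)·(1/4) = +0.707107

+√(1/2) = +0.707107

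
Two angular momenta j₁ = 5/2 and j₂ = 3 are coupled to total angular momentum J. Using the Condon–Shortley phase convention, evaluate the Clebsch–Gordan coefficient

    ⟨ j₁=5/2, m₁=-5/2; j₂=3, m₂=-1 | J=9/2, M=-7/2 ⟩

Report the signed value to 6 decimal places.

√[10·1!4!5!/11! · 0!5!2!4!1!8!] = √(1843200/11)
  +(−1)^1/∏(1,0,4,1,0,4)! = -1/576  (running -1/576)
⟨..|..⟩ = √(1843200/11)·(-1/576) = -0.710669

−√(50/99) ≈ -0.710669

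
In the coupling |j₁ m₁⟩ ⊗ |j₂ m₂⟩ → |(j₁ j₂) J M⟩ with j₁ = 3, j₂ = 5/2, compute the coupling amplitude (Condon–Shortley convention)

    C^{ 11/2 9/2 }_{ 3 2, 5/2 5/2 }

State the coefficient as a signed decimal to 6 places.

j₁+j₂−J=0  J+j₁−j₂=6  J−j₁+j₂=5  j₁+j₂+J+1=12
(j₁±m₁, j₂±m₂, J±M) = (5,1,5,0,10,1)
P² = 1244160000/11
sum k=0..0:
  [0] +1/14400 = 1/14400
S = 1/14400
C² = P²·S² = 6/11 ; C = +0.738549

+0.738549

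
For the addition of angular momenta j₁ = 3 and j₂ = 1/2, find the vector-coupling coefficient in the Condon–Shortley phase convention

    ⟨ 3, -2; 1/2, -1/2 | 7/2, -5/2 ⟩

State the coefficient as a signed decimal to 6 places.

triangle: 0!×6!×1!/8! = 720/40320
(j±m)!: 1!×5!×0!×1!×1!×6! = 86400
prefactor² = (2J+1)×Δ×N² = 86400/7
  k=0: +1/(0!×0!×5!×0!×1!×1!) = 1/120
Σ = 1/120  ⇒  CG² = 86400/7×1/120² = 6/7
CG = +√(6/7) = +0.925820

+0.925820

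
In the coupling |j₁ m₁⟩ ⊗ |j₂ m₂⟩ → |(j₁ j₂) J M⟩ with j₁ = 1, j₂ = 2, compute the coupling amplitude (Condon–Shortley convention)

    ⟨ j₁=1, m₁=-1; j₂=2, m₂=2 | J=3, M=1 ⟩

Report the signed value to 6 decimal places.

+√(1/15) = +0.258199

j₁+j₂−J=0  J+j₁−j₂=2  J−j₁+j₂=4  j₁+j₂+J+1=7
(j₁±m₁, j₂±m₂, J±M) = (0,2,4,0,4,2)
P² = 768/5
sum k=0..0:
  [0] +1/48 = 1/48
S = 1/48
C² = P²·S² = 1/15 ; C = +0.258199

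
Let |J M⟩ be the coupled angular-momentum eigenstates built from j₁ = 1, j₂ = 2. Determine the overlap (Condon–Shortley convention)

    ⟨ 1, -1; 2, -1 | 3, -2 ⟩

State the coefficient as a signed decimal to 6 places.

+√(2/3) ≈ +0.816497

j₁+j₂−J=0  J+j₁−j₂=2  J−j₁+j₂=4  j₁+j₂+J+1=7
(j₁±m₁, j₂±m₂, J±M) = (0,2,1,3,1,5)
P² = 96
sum k=0..0:
  [0] +1/12 = 1/12
S = 1/12
C² = P²·S² = 2/3 ; C = +0.816497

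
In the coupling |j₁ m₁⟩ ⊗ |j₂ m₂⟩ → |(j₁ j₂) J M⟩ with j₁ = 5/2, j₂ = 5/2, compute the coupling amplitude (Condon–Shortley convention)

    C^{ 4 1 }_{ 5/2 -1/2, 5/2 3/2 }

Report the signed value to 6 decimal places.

-0.597614

√[9·1!4!4!/10! · 2!3!4!1!5!3!] = √(10368/35)
  +(−1)^0/∏(0,1,3,4,1,0)! = 1/144  (running 1/144)
  +(−1)^1/∏(1,0,2,3,2,1)! = -1/24  (running -5/144)
⟨..|..⟩ = √(10368/35)·(-5/144) = -0.597614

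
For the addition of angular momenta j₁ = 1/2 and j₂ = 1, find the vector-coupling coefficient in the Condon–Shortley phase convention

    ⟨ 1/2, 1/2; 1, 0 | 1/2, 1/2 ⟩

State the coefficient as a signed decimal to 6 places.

+0.577350  (= +√(1/3))

triangle: 1!×0!×1!/3! = 1/6
(j±m)!: 1!×0!×1!×1!×1!×0! = 1
prefactor² = (2J+1)×Δ×N² = 1/3
  k=0: +1/(0!×1!×0!×1!×0!×0!) = 1
Σ = 1  ⇒  CG² = 1/3×1² = 1/3
CG = +√(1/3) = +0.577350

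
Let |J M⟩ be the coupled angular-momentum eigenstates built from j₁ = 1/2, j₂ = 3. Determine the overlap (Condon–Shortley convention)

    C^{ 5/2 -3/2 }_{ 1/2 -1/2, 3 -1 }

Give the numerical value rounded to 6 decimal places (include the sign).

−√(2/7) = -0.534522

triangle: 1!·0!·5!/7! = 120/5040
(j±m)!: 0!·1!·2!·4!·1!·4! = 1152
prefactor² = (2J+1)·Δ·N² = 1152/7
  k=1: −1/(1!·0!·0!·1!·0!·4!) = -1/24
Σ = -1/24  ⇒  CG² = 1152/7·(-1/24)² = 2/7
CG = −√(2/7) = -0.534522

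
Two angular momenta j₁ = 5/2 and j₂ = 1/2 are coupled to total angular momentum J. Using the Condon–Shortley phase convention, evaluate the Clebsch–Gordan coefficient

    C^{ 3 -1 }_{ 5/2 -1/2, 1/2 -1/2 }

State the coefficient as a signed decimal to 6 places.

+0.816497

j₁+j₂−J=0  J+j₁−j₂=5  J−j₁+j₂=1  j₁+j₂+J+1=7
(j₁±m₁, j₂±m₂, J±M) = (2,3,0,1,2,4)
P² = 96
sum k=0..0:
  [0] +1/12 = 1/12
S = 1/12
C² = P²·S² = 2/3 ; C = +0.816497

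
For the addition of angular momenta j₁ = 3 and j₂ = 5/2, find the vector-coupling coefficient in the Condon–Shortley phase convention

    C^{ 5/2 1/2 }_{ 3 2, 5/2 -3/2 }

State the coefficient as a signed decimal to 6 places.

√[6·3!3!2!/9! · 5!1!1!4!3!2!] = √(288/7)
  +(−1)^0/∏(0,3,1,1,2,1)! = 1/12  (running 1/12)
  +(−1)^1/∏(1,2,0,0,3,2)! = -1/24  (running 1/24)
⟨..|..⟩ = √(288/7)·(1/24) = +0.267261

+0.267261  (= +√(1/14))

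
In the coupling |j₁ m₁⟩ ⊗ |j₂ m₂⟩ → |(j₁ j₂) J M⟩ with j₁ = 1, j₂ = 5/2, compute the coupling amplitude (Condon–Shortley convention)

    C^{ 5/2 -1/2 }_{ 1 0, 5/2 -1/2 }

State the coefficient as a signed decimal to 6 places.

j₁+j₂−J=1  J+j₁−j₂=1  J−j₁+j₂=4  j₁+j₂+J+1=7
(j₁±m₁, j₂±m₂, J±M) = (1,1,2,3,2,3)
P² = 144/35
sum k=0..1:
  [0] +1/4 = 1/4
  [1] −1/6 = -1/6
S = 1/12
C² = P²·S² = 1/35 ; C = +0.169031

+0.169031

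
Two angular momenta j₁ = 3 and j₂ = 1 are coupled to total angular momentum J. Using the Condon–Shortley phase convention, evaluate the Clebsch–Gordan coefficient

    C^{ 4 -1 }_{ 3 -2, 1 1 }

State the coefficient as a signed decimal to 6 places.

+√(3/28) = +0.327327

triangle: 0!·6!·2!/9! = 1440/362880
(j±m)!: 1!·5!·2!·0!·3!·5! = 172800
prefactor² = (2J+1)·Δ·N² = 43200/7
  k=0: +1/(0!·0!·5!·2!·1!·0!) = 1/240
Σ = 1/240  ⇒  CG² = 43200/7·1/240² = 3/28
CG = +√(3/28) = +0.327327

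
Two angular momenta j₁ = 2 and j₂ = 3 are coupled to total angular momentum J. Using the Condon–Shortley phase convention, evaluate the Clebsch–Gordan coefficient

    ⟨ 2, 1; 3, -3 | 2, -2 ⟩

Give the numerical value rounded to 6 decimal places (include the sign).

√[5·3!1!3!/8! · 3!1!0!6!0!4!] = √(3240/7)
  +(−1)^0/∏(0,3,1,0,0,3)! = 1/36  (running 1/36)
⟨..|..⟩ = √(3240/7)·(1/36) = +0.597614

+√(5/14) = +0.597614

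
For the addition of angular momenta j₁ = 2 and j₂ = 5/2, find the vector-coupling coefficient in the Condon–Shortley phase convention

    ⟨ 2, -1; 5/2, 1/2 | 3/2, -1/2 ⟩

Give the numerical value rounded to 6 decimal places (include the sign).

+0.487950  (= +√(5/21))

√[4·3!1!2!/7! · 1!3!3!2!1!2!] = √(48/35)
  +(−1)^2/∏(2,1,1,1,0,1)! = 1/2  (running 1/2)
  +(−1)^3/∏(3,0,0,0,1,2)! = -1/12  (running 5/12)
⟨..|..⟩ = √(48/35)·(5/12) = +0.487950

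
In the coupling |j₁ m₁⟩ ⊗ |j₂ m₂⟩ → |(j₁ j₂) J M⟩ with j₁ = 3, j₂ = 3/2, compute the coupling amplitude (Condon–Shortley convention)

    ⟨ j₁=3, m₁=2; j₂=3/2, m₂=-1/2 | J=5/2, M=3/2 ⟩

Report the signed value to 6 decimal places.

+0.267261

triangle: 2!*4!*1!/8! = 48/40320
(j±m)!: 5!*1!*1!*2!*4!*1! = 5760
prefactor² = (2J+1)*Δ*N² = 288/7
  k=0: +1/(0!*2!*1!*1!*3!*0!) = 1/12
  k=1: −1/(1!*1!*0!*0!*4!*1!) = -1/24
Σ = 1/24  ⇒  CG² = 288/7*1/24² = 1/14
CG = +√(1/14) = +0.267261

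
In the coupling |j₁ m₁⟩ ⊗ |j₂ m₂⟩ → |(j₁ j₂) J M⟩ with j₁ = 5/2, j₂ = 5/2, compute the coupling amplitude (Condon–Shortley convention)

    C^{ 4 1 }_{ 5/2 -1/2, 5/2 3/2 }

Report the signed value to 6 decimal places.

−√(5/14) = -0.597614

j₁+j₂−J=1  J+j₁−j₂=4  J−j₁+j₂=4  j₁+j₂+J+1=10
(j₁±m₁, j₂±m₂, J±M) = (2,3,4,1,5,3)
P² = 10368/35
sum k=0..1:
  [0] +1/144 = 1/144
  [1] −1/24 = -1/24
S = -5/144
C² = P²·S² = 5/14 ; C = -0.597614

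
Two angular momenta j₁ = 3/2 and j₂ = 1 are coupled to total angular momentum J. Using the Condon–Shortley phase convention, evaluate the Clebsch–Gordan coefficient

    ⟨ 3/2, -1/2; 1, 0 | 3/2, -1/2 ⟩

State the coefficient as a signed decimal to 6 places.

-0.258199  (= −√(1/15))

√[4·1!2!1!/5! · 1!2!1!1!1!2!] = √(4/15)
  +(−1)^0/∏(0,1,2,1,0,0)! = 1/2  (running 1/2)
  +(−1)^1/∏(1,0,1,0,1,1)! = -1  (running -1/2)
⟨..|..⟩ = √(4/15)·(-1/2) = -0.258199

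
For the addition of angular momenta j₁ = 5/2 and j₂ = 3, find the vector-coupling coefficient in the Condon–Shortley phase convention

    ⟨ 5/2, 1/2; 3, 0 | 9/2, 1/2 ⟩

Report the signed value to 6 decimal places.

j₁+j₂−J=1  J+j₁−j₂=4  J−j₁+j₂=5  j₁+j₂+J+1=11
(j₁±m₁, j₂±m₂, J±M) = (3,2,3,3,5,4)
P² = 69120/77
sum k=0..1:
  [0] +1/48 = 1/48
  [1] −1/72 = -1/72
S = 1/144
C² = P²·S² = 10/231 ; C = +0.208063

+√(10/231) ≈ +0.208063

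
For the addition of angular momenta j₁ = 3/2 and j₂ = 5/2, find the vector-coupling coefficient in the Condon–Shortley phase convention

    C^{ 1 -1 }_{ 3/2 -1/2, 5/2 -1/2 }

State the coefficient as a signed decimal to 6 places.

√[3·3!0!2!/6! · 1!2!2!3!0!2!] = √(12/5)
  +(−1)^2/∏(2,1,0,0,0,2)! = 1/4  (running 1/4)
⟨..|..⟩ = √(12/5)·(1/4) = +0.387298

+0.387298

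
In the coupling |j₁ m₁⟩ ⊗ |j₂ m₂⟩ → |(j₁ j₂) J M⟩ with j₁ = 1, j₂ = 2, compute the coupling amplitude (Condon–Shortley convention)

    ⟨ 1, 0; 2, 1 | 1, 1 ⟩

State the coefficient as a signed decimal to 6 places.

√[3·2!0!2!/5! · 1!1!3!1!2!0!] = √(6/5)
  +(−1)^1/∏(1,1,0,2,0,0)! = -1/2  (running -1/2)
⟨..|..⟩ = √(6/5)·(-1/2) = -0.547723

−√(3/10) ≈ -0.547723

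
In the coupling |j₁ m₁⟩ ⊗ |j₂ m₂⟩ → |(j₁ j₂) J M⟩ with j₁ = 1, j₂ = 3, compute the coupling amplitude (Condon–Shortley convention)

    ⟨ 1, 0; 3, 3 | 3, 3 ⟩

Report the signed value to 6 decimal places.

triangle: 1!·1!·5!/8! = 120/40320
(j±m)!: 1!·1!·6!·0!·6!·0! = 518400
prefactor² = (2J+1)·Δ·N² = 10800
  k=1: −1/(1!·0!·0!·5!·1!·0!) = -1/120
Σ = -1/120  ⇒  CG² = 10800·(-1/120)² = 3/4
CG = −√(3/4) = -0.866025

−√(3/4) = -0.866025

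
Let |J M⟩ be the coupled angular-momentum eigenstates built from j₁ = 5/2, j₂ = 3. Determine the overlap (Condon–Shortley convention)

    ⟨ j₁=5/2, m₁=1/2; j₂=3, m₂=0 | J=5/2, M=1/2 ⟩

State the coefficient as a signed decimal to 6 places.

triangle: 3!·2!·3!/9! = 72/362880
(j±m)!: 3!·2!·3!·3!·3!·2! = 5184
prefactor² = (2J+1)·Δ·N² = 216/35
  k=0: +1/(0!·3!·2!·3!·0!·0!) = 1/72
  k=1: −1/(1!·2!·1!·2!·1!·1!) = -1/4
  k=2: +1/(2!·1!·0!·1!·2!·2!) = 1/8
Σ = -1/9  ⇒  CG² = 216/35·(-1/9)² = 8/105
CG = −√(8/105) = -0.276026

−√(8/105) = -0.276026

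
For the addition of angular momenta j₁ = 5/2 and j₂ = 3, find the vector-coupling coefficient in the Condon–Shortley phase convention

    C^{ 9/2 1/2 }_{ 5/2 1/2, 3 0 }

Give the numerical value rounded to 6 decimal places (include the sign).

j₁+j₂−J=1  J+j₁−j₂=4  J−j₁+j₂=5  j₁+j₂+J+1=11
(j₁±m₁, j₂±m₂, J±M) = (3,2,3,3,5,4)
P² = 69120/77
sum k=0..1:
  [0] +1/48 = 1/48
  [1] −1/72 = -1/72
S = 1/144
C² = P²·S² = 10/231 ; C = +0.208063

+0.208063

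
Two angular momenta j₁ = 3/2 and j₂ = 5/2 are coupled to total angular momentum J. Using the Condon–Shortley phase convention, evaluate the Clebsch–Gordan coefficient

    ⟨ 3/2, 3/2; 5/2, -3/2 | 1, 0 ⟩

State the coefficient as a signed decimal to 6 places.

+√(1/5) ≈ +0.447214

triangle: 3!*0!*2!/6! = 12/720
(j±m)!: 3!*0!*1!*4!*1!*1! = 144
prefactor² = (2J+1)*Δ*N² = 36/5
  k=0: +1/(0!*3!*0!*1!*0!*1!) = 1/6
Σ = 1/6  ⇒  CG² = 36/5*1/6² = 1/5
CG = +√(1/5) = +0.447214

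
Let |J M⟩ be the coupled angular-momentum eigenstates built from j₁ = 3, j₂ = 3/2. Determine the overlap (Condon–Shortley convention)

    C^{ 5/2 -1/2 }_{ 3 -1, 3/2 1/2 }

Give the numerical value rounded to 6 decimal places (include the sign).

−√(1/70) = -0.119523

j₁+j₂−J=2  J+j₁−j₂=4  J−j₁+j₂=1  j₁+j₂+J+1=8
(j₁±m₁, j₂±m₂, J±M) = (2,4,2,1,2,3)
P² = 288/35
sum k=1..2:
  [1] −1/6 = -1/6
  [2] +1/8 = 1/8
S = -1/24
C² = P²·S² = 1/70 ; C = -0.119523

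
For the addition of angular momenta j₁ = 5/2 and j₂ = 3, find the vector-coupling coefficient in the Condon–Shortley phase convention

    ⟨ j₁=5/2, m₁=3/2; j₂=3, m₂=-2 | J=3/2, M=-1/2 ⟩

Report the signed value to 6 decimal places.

−√(1/21) = -0.218218

√[4·4!1!2!/8! · 4!1!1!5!1!2!] = √(192/7)
  +(−1)^0/∏(0,4,1,1,0,1)! = 1/24  (running 1/24)
  +(−1)^1/∏(1,3,0,0,1,2)! = -1/12  (running -1/24)
⟨..|..⟩ = √(192/7)·(-1/24) = -0.218218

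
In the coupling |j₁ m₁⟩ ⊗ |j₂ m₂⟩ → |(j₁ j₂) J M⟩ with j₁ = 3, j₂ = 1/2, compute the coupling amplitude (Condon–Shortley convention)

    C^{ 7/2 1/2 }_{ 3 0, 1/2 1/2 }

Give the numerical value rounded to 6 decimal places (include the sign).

√[8·0!6!1!/8! · 3!3!1!0!4!3!] = √(5184/7)
  +(−1)^0/∏(0,0,3,1,3,0)! = 1/36  (running 1/36)
⟨..|..⟩ = √(5184/7)·(1/36) = +0.755929

+0.755929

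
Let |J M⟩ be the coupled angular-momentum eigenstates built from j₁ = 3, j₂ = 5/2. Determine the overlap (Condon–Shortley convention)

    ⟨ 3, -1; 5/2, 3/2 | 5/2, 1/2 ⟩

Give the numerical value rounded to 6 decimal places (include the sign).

j₁+j₂−J=3  J+j₁−j₂=3  J−j₁+j₂=2  j₁+j₂+J+1=9
(j₁±m₁, j₂±m₂, J±M) = (2,4,4,1,3,2)
P² = 576/35
sum k=2..3:
  [2] +1/8 = 1/8
  [3] −1/12 = -1/12
S = 1/24
C² = P²·S² = 1/35 ; C = +0.169031

+0.169031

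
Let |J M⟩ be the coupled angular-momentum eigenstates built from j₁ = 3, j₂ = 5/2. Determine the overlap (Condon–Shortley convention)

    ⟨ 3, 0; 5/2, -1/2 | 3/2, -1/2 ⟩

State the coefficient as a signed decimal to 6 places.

√[4·4!2!1!/8! · 3!3!2!3!1!2!] = √(144/35)
  +(−1)^1/∏(1,3,2,1,0,0)! = -1/12  (running -1/12)
  +(−1)^2/∏(2,2,1,0,1,1)! = 1/4  (running 1/6)
⟨..|..⟩ = √(144/35)·(1/6) = +0.338062

+√(4/35) = +0.338062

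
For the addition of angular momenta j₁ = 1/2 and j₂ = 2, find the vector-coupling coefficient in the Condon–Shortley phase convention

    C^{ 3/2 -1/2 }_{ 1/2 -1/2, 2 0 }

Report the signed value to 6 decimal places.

−√(2/5) = -0.632456

triangle: 1!·0!·3!/5! = 6/120
(j±m)!: 0!·1!·2!·2!·1!·2! = 8
prefactor² = (2J+1)·Δ·N² = 8/5
  k=1: −1/(1!·0!·0!·1!·0!·2!) = -1/2
Σ = -1/2  ⇒  CG² = 8/5·(-1/2)² = 2/5
CG = −√(2/5) = -0.632456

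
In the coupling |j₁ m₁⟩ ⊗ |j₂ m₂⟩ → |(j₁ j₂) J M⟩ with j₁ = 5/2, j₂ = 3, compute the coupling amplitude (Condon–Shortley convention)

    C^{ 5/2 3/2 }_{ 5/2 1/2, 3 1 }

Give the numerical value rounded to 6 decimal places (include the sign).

+√(1/35) ≈ +0.169031

triangle: 3!·2!·3!/9! = 72/362880
(j±m)!: 3!·2!·4!·2!·4!·1! = 13824
prefactor² = (2J+1)·Δ·N² = 576/35
  k=1: −1/(1!·2!·1!·3!·1!·0!) = -1/12
  k=2: +1/(2!·1!·0!·2!·2!·1!) = 1/8
Σ = 1/24  ⇒  CG² = 576/35·1/24² = 1/35
CG = +√(1/35) = +0.169031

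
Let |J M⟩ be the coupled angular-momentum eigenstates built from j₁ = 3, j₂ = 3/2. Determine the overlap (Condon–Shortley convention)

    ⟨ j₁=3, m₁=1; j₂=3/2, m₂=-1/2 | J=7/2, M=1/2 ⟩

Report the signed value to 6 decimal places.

+0.534522

√[8·1!5!2!/9! · 4!2!1!2!4!3!] = √(512/7)
  +(−1)^0/∏(0,1,2,1,3,1)! = 1/12  (running 1/12)
  +(−1)^1/∏(1,0,1,0,4,2)! = -1/48  (running 1/16)
⟨..|..⟩ = √(512/7)·(1/16) = +0.534522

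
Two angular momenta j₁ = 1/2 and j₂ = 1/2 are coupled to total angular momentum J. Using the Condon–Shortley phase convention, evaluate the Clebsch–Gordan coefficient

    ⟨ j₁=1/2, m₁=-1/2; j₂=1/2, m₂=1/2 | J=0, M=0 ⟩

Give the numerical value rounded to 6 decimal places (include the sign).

√[1·1!0!0!/2! · 0!1!1!0!0!0!] = √(1/2)
  +(−1)^1/∏(1,0,0,0,0,0)! = -1  (running -1)
⟨..|..⟩ = √(1/2)·(-1) = -0.707107

−√(1/2) = -0.707107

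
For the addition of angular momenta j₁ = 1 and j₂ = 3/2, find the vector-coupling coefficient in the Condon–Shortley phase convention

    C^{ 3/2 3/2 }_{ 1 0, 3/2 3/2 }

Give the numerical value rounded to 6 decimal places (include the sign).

triangle: 1!*1!*2!/5! = 2/120
(j±m)!: 1!*1!*3!*0!*3!*0! = 36
prefactor² = (2J+1)*Δ*N² = 12/5
  k=1: −1/(1!*0!*0!*2!*1!*0!) = -1/2
Σ = -1/2  ⇒  CG² = 12/5*(-1/2)² = 3/5
CG = −√(3/5) = -0.774597

−√(3/5) = -0.774597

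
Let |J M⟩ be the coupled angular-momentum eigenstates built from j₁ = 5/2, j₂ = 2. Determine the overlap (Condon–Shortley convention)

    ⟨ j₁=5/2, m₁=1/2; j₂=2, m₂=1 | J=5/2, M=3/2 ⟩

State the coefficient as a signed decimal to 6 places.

-0.414039

j₁+j₂−J=2  J+j₁−j₂=3  J−j₁+j₂=2  j₁+j₂+J+1=8
(j₁±m₁, j₂±m₂, J±M) = (3,2,3,1,4,1)
P² = 216/35
sum k=1..2:
  [1] −1/4 = -1/4
  [2] +1/12 = 1/12
S = -1/6
C² = P²·S² = 6/35 ; C = -0.414039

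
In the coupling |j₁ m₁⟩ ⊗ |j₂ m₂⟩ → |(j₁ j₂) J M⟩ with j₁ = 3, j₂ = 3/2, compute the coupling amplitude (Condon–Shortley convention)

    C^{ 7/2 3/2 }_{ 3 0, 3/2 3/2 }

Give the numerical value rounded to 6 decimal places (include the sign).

-0.690066

j₁+j₂−J=1  J+j₁−j₂=5  J−j₁+j₂=2  j₁+j₂+J+1=9
(j₁±m₁, j₂±m₂, J±M) = (3,3,3,0,5,2)
P² = 1920/7
sum k=1..1:
  [1] −1/24 = -1/24
S = -1/24
C² = P²·S² = 10/21 ; C = -0.690066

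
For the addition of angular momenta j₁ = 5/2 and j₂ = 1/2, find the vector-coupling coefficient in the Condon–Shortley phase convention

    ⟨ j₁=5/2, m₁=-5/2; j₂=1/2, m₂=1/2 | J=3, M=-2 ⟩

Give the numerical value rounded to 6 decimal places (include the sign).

√[7·0!5!1!/7! · 0!5!1!0!1!5!] = √(2400)
  +(−1)^0/∏(0,0,5,1,0,0)! = 1/120  (running 1/120)
⟨..|..⟩ = √(2400)·(1/120) = +0.408248

+√(1/6) ≈ +0.408248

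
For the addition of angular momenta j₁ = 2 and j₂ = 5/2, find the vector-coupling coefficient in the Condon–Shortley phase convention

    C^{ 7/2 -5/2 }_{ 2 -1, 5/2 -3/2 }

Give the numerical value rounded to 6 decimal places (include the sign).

triangle: 1!×3!×4!/9! = 144/362880
(j±m)!: 1!×3!×1!×4!×1!×6! = 103680
prefactor² = (2J+1)×Δ×N² = 2304/7
  k=0: +1/(0!×1!×3!×1!×0!×3!) = 1/36
  k=1: −1/(1!×0!×2!×0!×1!×4!) = -1/48
Σ = 1/144  ⇒  CG² = 2304/7×1/144² = 1/63
CG = +√(1/63) = +0.125988

+√(1/63) = +0.125988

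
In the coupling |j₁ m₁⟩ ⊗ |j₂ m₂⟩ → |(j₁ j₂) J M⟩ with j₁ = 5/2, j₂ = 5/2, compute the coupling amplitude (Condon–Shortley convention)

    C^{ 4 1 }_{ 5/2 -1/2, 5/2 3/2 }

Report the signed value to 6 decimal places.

√[9·1!4!4!/10! · 2!3!4!1!5!3!] = √(10368/35)
  +(−1)^0/∏(0,1,3,4,1,0)! = 1/144  (running 1/144)
  +(−1)^1/∏(1,0,2,3,2,1)! = -1/24  (running -5/144)
⟨..|..⟩ = √(10368/35)·(-5/144) = -0.597614

-0.597614  (= −√(5/14))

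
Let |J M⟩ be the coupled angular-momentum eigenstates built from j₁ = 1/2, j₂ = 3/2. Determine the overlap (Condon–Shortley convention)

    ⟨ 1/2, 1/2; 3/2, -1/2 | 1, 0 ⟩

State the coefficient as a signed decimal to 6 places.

+√(1/2) ≈ +0.707107

√[3·1!0!2!/4! · 1!0!1!2!1!1!] = √(1/2)
  +(−1)^0/∏(0,1,0,1,0,1)! = 1  (running 1)
⟨..|..⟩ = √(1/2)·(1) = +0.707107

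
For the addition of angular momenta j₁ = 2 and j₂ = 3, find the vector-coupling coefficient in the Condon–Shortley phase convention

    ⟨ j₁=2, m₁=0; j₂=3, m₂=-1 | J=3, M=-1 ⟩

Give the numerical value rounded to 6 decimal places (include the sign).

-0.387298  (= −√(3/20))

√[7·2!2!4!/9! · 2!2!2!4!2!4!] = √(256/15)
  +(−1)^0/∏(0,2,2,2,0,2)! = 1/16  (running 1/16)
  +(−1)^1/∏(1,1,1,1,1,3)! = -1/6  (running -5/48)
  +(−1)^2/∏(2,0,0,0,2,4)! = 1/96  (running -3/32)
⟨..|..⟩ = √(256/15)·(-3/32) = -0.387298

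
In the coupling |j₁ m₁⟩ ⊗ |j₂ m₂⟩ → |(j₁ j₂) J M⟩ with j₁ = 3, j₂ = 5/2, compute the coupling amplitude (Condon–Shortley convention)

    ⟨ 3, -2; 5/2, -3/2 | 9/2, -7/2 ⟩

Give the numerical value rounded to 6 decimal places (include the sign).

−√(1/99) ≈ -0.100504

j₁+j₂−J=1  J+j₁−j₂=5  J−j₁+j₂=4  j₁+j₂+J+1=11
(j₁±m₁, j₂±m₂, J±M) = (1,5,1,4,1,8)
P² = 921600/11
sum k=0..1:
  [0] +1/720 = 1/720
  [1] −1/576 = -1/576
S = -1/2880
C² = P²·S² = 1/99 ; C = -0.100504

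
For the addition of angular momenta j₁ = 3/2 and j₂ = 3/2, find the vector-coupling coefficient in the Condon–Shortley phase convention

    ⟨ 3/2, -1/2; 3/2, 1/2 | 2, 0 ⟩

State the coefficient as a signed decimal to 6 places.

−√(1/4) = -0.500000

triangle: 1!×2!×2!/6! = 4/720
(j±m)!: 1!×2!×2!×1!×2!×2! = 16
prefactor² = (2J+1)×Δ×N² = 4/9
  k=0: +1/(0!×1!×2!×2!×0!×0!) = 1/4
  k=1: −1/(1!×0!×1!×1!×1!×1!) = -1
Σ = -3/4  ⇒  CG² = 4/9×(-3/4)² = 1/4
CG = −√(1/4) = -0.500000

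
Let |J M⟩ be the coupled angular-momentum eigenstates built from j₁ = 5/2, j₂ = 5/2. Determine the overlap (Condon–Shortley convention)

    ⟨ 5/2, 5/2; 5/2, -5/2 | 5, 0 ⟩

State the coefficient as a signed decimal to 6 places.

√[11·0!5!5!/11! · 5!0!0!5!5!5!] = √(5760000/7)
  +(−1)^0/∏(0,0,0,0,5,5)! = 1/14400  (running 1/14400)
⟨..|..⟩ = √(5760000/7)·(1/14400) = +0.062994

+√(1/252) ≈ +0.062994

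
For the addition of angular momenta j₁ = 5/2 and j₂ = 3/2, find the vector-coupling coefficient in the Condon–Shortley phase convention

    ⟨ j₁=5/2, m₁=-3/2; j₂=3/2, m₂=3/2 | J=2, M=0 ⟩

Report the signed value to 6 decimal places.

+0.654654

j₁+j₂−J=2  J+j₁−j₂=3  J−j₁+j₂=1  j₁+j₂+J+1=7
(j₁±m₁, j₂±m₂, J±M) = (1,4,3,0,2,2)
P² = 48/7
sum k=2..2:
  [2] +1/4 = 1/4
S = 1/4
C² = P²·S² = 3/7 ; C = +0.654654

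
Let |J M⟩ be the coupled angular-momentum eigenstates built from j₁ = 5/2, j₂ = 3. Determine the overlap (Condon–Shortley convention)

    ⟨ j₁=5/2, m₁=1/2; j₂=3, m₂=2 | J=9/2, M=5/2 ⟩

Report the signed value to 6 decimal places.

j₁+j₂−J=1  J+j₁−j₂=4  J−j₁+j₂=5  j₁+j₂+J+1=11
(j₁±m₁, j₂±m₂, J±M) = (3,2,5,1,7,2)
P² = 115200/11
sum k=0..1:
  [0] +1/480 = 1/480
  [1] −1/144 = -1/144
S = -7/1440
C² = P²·S² = 49/198 ; C = -0.497468

-0.497468  (= −√(49/198))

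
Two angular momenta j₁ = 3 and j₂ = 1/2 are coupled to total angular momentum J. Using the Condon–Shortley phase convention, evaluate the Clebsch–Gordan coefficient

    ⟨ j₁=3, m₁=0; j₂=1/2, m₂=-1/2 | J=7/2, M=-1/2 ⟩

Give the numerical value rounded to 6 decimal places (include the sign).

+0.755929

√[8·0!6!1!/8! · 3!3!0!1!3!4!] = √(5184/7)
  +(−1)^0/∏(0,0,3,0,3,1)! = 1/36  (running 1/36)
⟨..|..⟩ = √(5184/7)·(1/36) = +0.755929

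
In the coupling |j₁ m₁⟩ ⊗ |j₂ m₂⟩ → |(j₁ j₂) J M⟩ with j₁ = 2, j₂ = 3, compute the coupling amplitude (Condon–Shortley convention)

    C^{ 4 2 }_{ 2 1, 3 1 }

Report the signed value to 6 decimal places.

+√(1/28) ≈ +0.188982

√[9·1!3!5!/10! · 3!1!4!2!6!2!] = √(5184/7)
  +(−1)^0/∏(0,1,1,4,2,1)! = 1/48  (running 1/48)
  +(−1)^1/∏(1,0,0,3,3,2)! = -1/72  (running 1/144)
⟨..|..⟩ = √(5184/7)·(1/144) = +0.188982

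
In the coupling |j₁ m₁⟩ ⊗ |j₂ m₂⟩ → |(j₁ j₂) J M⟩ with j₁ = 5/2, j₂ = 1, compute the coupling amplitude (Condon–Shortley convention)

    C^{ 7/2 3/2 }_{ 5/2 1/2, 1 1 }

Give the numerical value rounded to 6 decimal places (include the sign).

triangle: 0!·5!·2!/8! = 240/40320
(j±m)!: 3!·2!·2!·0!·5!·2! = 5760
prefactor² = (2J+1)·Δ·N² = 1920/7
  k=0: +1/(0!·0!·2!·2!·3!·0!) = 1/24
Σ = 1/24  ⇒  CG² = 1920/7·1/24² = 10/21
CG = +√(10/21) = +0.690066

+0.690066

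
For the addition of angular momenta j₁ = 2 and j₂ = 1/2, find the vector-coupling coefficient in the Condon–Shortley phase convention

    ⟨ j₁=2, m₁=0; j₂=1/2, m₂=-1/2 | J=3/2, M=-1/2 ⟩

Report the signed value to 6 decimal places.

+0.632456

√[4·1!3!0!/5! · 2!2!0!1!1!2!] = √(8/5)
  +(−1)^0/∏(0,1,2,0,1,0)! = 1/2  (running 1/2)
⟨..|..⟩ = √(8/5)·(1/2) = +0.632456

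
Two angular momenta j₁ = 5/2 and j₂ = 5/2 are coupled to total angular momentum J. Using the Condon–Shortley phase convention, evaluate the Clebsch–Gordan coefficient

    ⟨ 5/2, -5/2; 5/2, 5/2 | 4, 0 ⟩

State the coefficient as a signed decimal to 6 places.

−√(1/28) ≈ -0.188982

triangle: 1!·4!·4!/10! = 576/3628800
(j±m)!: 0!·5!·5!·0!·4!·4! = 8294400
prefactor² = (2J+1)·Δ·N² = 82944/7
  k=1: −1/(1!·0!·4!·4!·0!·0!) = -1/576
Σ = -1/576  ⇒  CG² = 82944/7·(-1/576)² = 1/28
CG = −√(1/28) = -0.188982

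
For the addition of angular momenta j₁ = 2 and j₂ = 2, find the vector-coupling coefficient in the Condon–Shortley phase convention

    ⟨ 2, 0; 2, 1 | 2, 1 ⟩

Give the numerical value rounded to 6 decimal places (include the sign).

−√(1/14) = -0.267261

√[5·2!2!2!/7! · 2!2!3!1!3!1!] = √(8/7)
  +(−1)^1/∏(1,1,1,2,1,0)! = -1/2  (running -1/2)
  +(−1)^2/∏(2,0,0,1,2,1)! = 1/4  (running -1/4)
⟨..|..⟩ = √(8/7)·(-1/4) = -0.267261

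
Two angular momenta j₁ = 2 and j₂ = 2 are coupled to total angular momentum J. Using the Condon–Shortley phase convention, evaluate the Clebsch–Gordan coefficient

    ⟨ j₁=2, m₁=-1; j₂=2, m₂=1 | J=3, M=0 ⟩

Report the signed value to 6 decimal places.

triangle: 1!·3!·3!/8! = 36/40320
(j±m)!: 1!·3!·3!·1!·3!·3! = 1296
prefactor² = (2J+1)·Δ·N² = 81/10
  k=0: +1/(0!·1!·3!·3!·0!·0!) = 1/36
  k=1: −1/(1!·0!·2!·2!·1!·1!) = -1/4
Σ = -2/9  ⇒  CG² = 81/10·(-2/9)² = 2/5
CG = −√(2/5) = -0.632456

-0.632456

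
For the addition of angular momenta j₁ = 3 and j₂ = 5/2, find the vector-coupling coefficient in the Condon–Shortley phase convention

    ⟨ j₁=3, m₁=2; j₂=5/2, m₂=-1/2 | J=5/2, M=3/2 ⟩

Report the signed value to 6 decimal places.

−√(1/14) ≈ -0.267261

√[6·3!3!2!/9! · 5!1!2!3!4!1!] = √(288/7)
  +(−1)^0/∏(0,3,1,2,2,0)! = 1/24  (running 1/24)
  +(−1)^1/∏(1,2,0,1,3,1)! = -1/12  (running -1/24)
⟨..|..⟩ = √(288/7)·(-1/24) = -0.267261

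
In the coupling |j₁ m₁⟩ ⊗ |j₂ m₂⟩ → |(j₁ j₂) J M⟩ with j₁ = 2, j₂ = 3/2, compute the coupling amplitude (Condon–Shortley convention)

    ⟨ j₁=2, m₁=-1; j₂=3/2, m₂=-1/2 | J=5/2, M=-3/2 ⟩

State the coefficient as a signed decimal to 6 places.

−√(1/35) = -0.169031

triangle: 1!·3!·2!/7! = 12/5040
(j±m)!: 1!·3!·1!·2!·1!·4! = 288
prefactor² = (2J+1)·Δ·N² = 144/35
  k=0: +1/(0!·1!·3!·1!·0!·1!) = 1/6
  k=1: −1/(1!·0!·2!·0!·1!·2!) = -1/4
Σ = -1/12  ⇒  CG² = 144/35·(-1/12)² = 1/35
CG = −√(1/35) = -0.169031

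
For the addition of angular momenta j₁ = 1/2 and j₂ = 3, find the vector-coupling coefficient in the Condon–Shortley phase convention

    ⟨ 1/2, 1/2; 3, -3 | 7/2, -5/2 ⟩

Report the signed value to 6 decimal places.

triangle: 0!×1!×6!/8! = 720/40320
(j±m)!: 1!×0!×0!×6!×1!×6! = 518400
prefactor² = (2J+1)×Δ×N² = 518400/7
  k=0: +1/(0!×0!×0!×0!×1!×6!) = 1/720
Σ = 1/720  ⇒  CG² = 518400/7×1/720² = 1/7
CG = +√(1/7) = +0.377964

+0.377964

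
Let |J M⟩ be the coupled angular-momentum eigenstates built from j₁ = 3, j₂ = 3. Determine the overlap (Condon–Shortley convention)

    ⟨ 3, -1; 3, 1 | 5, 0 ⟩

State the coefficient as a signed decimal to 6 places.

√[11·1!5!5!/12! · 2!4!4!2!5!5!] = √(76800/7)
  +(−1)^0/∏(0,1,4,4,1,1)! = 1/576  (running 1/576)
  +(−1)^1/∏(1,0,3,3,2,2)! = -1/144  (running -1/192)
⟨..|..⟩ = √(76800/7)·(-1/192) = -0.545545

-0.545545  (= −√(25/84))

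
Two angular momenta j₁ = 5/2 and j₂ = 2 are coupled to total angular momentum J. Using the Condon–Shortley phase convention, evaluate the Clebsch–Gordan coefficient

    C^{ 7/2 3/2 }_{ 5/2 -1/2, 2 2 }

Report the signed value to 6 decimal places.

triangle: 1!*4!*3!/9! = 144/362880
(j±m)!: 2!*3!*4!*0!*5!*2! = 69120
prefactor² = (2J+1)*Δ*N² = 1536/7
  k=1: −1/(1!*0!*2!*3!*2!*0!) = -1/24
Σ = -1/24  ⇒  CG² = 1536/7*(-1/24)² = 8/21
CG = −√(8/21) = -0.617213

−√(8/21) ≈ -0.617213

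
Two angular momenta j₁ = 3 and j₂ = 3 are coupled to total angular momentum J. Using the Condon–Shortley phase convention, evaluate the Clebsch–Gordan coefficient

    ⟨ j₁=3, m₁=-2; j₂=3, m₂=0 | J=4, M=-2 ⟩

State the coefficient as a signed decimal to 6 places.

+0.139573

triangle: 2!·4!·4!/11! = 1152/39916800
(j±m)!: 1!·5!·3!·3!·2!·6! = 6220800
prefactor² = (2J+1)·Δ·N² = 124416/77
  k=1: −1/(1!·1!·4!·2!·0!·2!) = -1/96
  k=2: +1/(2!·0!·3!·1!·1!·3!) = 1/72
Σ = 1/288  ⇒  CG² = 124416/77·1/288² = 3/154
CG = +√(3/154) = +0.139573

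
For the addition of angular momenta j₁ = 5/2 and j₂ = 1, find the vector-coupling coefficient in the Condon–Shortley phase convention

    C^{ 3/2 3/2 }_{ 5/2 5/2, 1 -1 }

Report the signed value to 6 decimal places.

+0.816497

√[4·2!3!0!/6! · 5!0!0!2!3!0!] = √(96)
  +(−1)^0/∏(0,2,0,0,3,0)! = 1/12  (running 1/12)
⟨..|..⟩ = √(96)·(1/12) = +0.816497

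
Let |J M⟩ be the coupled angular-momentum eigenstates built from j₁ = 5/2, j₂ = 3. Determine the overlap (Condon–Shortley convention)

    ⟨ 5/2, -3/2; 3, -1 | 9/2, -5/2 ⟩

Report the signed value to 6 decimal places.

-0.317821  (= −√(10/99))

√[10·1!4!5!/11! · 1!4!2!4!2!7!] = √(92160/11)
  +(−1)^0/∏(0,1,4,2,0,3)! = 1/288  (running 1/288)
  +(−1)^1/∏(1,0,3,1,1,4)! = -1/144  (running -1/288)
⟨..|..⟩ = √(92160/11)·(-1/288) = -0.317821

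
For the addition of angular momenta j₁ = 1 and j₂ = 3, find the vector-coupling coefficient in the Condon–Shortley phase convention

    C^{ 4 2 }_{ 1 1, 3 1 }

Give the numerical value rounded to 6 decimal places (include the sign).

+√(15/28) ≈ +0.731925

triangle: 0!*2!*6!/9! = 1440/362880
(j±m)!: 2!*0!*4!*2!*6!*2! = 138240
prefactor² = (2J+1)*Δ*N² = 34560/7
  k=0: +1/(0!*0!*0!*4!*2!*2!) = 1/96
Σ = 1/96  ⇒  CG² = 34560/7*1/96² = 15/28
CG = +√(15/28) = +0.731925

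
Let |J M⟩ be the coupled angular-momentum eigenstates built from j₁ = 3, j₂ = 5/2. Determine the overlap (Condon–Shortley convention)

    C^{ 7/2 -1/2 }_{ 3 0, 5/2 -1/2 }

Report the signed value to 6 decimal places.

j₁+j₂−J=2  J+j₁−j₂=4  J−j₁+j₂=3  j₁+j₂+J+1=10
(j₁±m₁, j₂±m₂, J±M) = (3,3,2,3,3,4)
P² = 6912/175
sum k=0..2:
  [0] +1/24 = 1/24
  [1] −1/8 = -1/8
  [2] +1/72 = 1/72
S = -5/72
C² = P²·S² = 4/21 ; C = -0.436436

-0.436436  (= −√(4/21))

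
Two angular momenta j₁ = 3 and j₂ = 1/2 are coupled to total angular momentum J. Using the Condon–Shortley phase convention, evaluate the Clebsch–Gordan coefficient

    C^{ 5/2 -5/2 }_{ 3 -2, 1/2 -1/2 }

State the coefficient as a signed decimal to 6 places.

+0.377964  (= +√(1/7))

√[6·1!5!0!/7! · 1!5!0!1!0!5!] = √(14400/7)
  +(−1)^0/∏(0,1,5,0,0,0)! = 1/120  (running 1/120)
⟨..|..⟩ = √(14400/7)·(1/120) = +0.377964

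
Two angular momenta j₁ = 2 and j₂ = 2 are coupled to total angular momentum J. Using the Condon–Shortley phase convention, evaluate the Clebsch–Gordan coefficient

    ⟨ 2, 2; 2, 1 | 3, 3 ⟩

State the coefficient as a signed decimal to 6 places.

+√(1/2) = +0.707107

√[7·1!3!3!/8! · 4!0!3!1!6!0!] = √(648)
  +(−1)^0/∏(0,1,0,3,3,0)! = 1/36  (running 1/36)
⟨..|..⟩ = √(648)·(1/36) = +0.707107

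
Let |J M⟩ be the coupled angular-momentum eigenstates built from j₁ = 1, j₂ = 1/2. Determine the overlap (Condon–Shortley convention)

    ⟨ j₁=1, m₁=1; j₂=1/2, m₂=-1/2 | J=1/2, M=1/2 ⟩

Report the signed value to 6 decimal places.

j₁+j₂−J=1  J+j₁−j₂=1  J−j₁+j₂=0  j₁+j₂+J+1=3
(j₁±m₁, j₂±m₂, J±M) = (2,0,0,1,1,0)
P² = 2/3
sum k=0..0:
  [0] +1/1 = 1
S = 1
C² = P²·S² = 2/3 ; C = +0.816497

+0.816497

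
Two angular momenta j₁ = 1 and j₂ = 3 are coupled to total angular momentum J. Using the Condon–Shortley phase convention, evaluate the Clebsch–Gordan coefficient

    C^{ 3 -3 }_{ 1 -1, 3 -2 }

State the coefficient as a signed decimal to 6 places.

−√(1/4) = -0.500000

j₁+j₂−J=1  J+j₁−j₂=1  J−j₁+j₂=5  j₁+j₂+J+1=8
(j₁±m₁, j₂±m₂, J±M) = (0,2,1,5,0,6)
P² = 3600
sum k=1..1:
  [1] −1/120 = -1/120
S = -1/120
C² = P²·S² = 1/4 ; C = -0.500000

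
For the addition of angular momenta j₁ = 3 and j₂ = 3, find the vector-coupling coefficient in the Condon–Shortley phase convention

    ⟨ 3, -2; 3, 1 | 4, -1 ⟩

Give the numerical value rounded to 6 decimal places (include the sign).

+√(16/77) ≈ +0.455842

√[9·2!4!4!/11! · 1!5!4!2!3!5!] = √(82944/77)
  +(−1)^1/∏(1,1,4,3,0,1)! = -1/144  (running -1/144)
  +(−1)^2/∏(2,0,3,2,1,2)! = 1/48  (running 1/72)
⟨..|..⟩ = √(82944/77)·(1/72) = +0.455842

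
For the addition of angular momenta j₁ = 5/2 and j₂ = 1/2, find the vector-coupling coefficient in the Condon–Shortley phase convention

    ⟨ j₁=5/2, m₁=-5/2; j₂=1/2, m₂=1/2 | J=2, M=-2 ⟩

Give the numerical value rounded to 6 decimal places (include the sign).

√[5·1!4!0!/6! · 0!5!1!0!0!4!] = √(480)
  +(−1)^1/∏(1,0,4,0,0,0)! = -1/24  (running -1/24)
⟨..|..⟩ = √(480)·(-1/24) = -0.912871

−√(5/6) = -0.912871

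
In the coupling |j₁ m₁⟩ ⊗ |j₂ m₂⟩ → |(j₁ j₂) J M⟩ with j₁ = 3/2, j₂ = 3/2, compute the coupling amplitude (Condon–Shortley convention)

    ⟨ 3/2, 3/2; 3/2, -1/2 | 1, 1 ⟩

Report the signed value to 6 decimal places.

+0.547723  (= +√(3/10))

triangle: 2!*1!*1!/5! = 2/120
(j±m)!: 3!*0!*1!*2!*2!*0! = 24
prefactor² = (2J+1)*Δ*N² = 6/5
  k=0: +1/(0!*2!*0!*1!*1!*0!) = 1/2
Σ = 1/2  ⇒  CG² = 6/5*1/2² = 3/10
CG = +√(3/10) = +0.547723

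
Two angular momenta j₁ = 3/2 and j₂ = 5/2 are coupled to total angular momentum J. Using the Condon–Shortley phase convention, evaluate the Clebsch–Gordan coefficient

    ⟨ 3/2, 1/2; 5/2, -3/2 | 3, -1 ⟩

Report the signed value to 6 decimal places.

+√(49/120) ≈ +0.639010

triangle: 1!·2!·4!/8! = 48/40320
(j±m)!: 2!·1!·1!·4!·2!·4! = 2304
prefactor² = (2J+1)·Δ·N² = 96/5
  k=0: +1/(0!·1!·1!·1!·1!·3!) = 1/6
  k=1: −1/(1!·0!·0!·0!·2!·4!) = -1/48
Σ = 7/48  ⇒  CG² = 96/5·7/48² = 49/120
CG = +√(49/120) = +0.639010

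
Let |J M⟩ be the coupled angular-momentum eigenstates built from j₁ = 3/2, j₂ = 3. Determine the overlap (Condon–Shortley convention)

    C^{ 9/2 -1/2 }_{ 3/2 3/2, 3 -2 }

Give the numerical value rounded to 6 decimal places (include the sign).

triangle: 0!×3!×6!/10! = 4320/3628800
(j±m)!: 3!×0!×1!×5!×4!×5! = 2073600
prefactor² = (2J+1)×Δ×N² = 172800/7
  k=0: +1/(0!×0!×0!×1!×3!×5!) = 1/720
Σ = 1/720  ⇒  CG² = 172800/7×1/720² = 1/21
CG = +√(1/21) = +0.218218

+√(1/21) = +0.218218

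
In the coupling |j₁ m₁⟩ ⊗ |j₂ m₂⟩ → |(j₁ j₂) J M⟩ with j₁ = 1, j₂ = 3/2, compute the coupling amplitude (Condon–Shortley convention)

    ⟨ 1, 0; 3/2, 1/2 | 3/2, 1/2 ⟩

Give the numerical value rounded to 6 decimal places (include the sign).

√[4·1!1!2!/5! · 1!1!2!1!2!1!] = √(4/15)
  +(−1)^0/∏(0,1,1,2,0,0)! = 1/2  (running 1/2)
  +(−1)^1/∏(1,0,0,1,1,1)! = -1  (running -1/2)
⟨..|..⟩ = √(4/15)·(-1/2) = -0.258199

−√(1/15) = -0.258199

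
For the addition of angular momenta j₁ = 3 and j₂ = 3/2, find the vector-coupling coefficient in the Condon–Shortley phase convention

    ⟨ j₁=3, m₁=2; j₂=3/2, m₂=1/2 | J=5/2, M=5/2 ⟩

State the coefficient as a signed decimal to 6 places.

j₁+j₂−J=2  J+j₁−j₂=4  J−j₁+j₂=1  j₁+j₂+J+1=8
(j₁±m₁, j₂±m₂, J±M) = (5,1,2,1,5,0)
P² = 1440/7
sum k=1..1:
  [1] −1/24 = -1/24
S = -1/24
C² = P²·S² = 5/14 ; C = -0.597614

−√(5/14) ≈ -0.597614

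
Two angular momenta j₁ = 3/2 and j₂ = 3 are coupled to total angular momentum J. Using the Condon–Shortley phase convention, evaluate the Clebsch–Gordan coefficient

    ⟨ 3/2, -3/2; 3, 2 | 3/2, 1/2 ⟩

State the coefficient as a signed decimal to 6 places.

−√(2/7) = -0.534522

√[4·3!0!3!/7! · 0!3!5!1!2!1!] = √(288/7)
  +(−1)^3/∏(3,0,0,2,0,1)! = -1/12  (running -1/12)
⟨..|..⟩ = √(288/7)·(-1/12) = -0.534522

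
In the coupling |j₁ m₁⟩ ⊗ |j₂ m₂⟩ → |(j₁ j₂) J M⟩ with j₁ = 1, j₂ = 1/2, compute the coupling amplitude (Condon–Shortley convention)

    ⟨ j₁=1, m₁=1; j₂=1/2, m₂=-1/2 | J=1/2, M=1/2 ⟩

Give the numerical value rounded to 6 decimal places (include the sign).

+√(2/3) = +0.816497

triangle: 1!×1!×0!/3! = 1/6
(j±m)!: 2!×0!×0!×1!×1!×0! = 2
prefactor² = (2J+1)×Δ×N² = 2/3
  k=0: +1/(0!×1!×0!×0!×1!×0!) = 1
Σ = 1  ⇒  CG² = 2/3×1² = 2/3
CG = +√(2/3) = +0.816497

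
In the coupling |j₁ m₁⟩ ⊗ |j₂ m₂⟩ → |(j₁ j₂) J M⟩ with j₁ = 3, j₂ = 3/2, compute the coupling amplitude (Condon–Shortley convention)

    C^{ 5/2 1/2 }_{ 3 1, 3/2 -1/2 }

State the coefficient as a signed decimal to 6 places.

√[6·2!4!1!/8! · 4!2!1!2!3!2!] = √(288/35)
  +(−1)^0/∏(0,2,2,1,2,0)! = 1/8  (running 1/8)
  +(−1)^1/∏(1,1,1,0,3,1)! = -1/6  (running -1/24)
⟨..|..⟩ = √(288/35)·(-1/24) = -0.119523

−√(1/70) = -0.119523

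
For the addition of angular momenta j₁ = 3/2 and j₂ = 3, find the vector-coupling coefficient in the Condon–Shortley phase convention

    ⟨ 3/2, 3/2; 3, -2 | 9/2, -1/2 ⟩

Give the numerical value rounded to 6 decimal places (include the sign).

√[10·0!3!6!/10! · 3!0!1!5!4!5!] = √(172800/7)
  +(−1)^0/∏(0,0,0,1,3,5)! = 1/720  (running 1/720)
⟨..|..⟩ = √(172800/7)·(1/720) = +0.218218

+√(1/21) = +0.218218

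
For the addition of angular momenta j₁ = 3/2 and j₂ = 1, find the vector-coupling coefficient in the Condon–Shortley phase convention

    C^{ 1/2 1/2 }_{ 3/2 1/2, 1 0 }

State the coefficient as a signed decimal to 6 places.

√[2·2!1!0!/4! · 2!1!1!1!1!0!] = √(1/3)
  +(−1)^1/∏(1,1,0,0,1,0)! = -1  (running -1)
⟨..|..⟩ = √(1/3)·(-1) = -0.577350

−√(1/3) = -0.577350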